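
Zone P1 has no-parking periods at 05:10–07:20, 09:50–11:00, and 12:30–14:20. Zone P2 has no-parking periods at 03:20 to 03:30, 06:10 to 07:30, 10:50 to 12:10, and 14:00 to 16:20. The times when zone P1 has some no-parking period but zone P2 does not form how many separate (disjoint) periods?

A \ B = 05:10–06:10, 09:50–10:50, 12:30–14:00.
That is 3 disjoint pieces.

3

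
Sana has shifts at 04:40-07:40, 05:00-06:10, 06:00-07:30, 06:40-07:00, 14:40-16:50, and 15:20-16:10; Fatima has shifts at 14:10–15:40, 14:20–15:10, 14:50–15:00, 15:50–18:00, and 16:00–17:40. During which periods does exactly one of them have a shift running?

A, merged: 04:40–07:40, 14:40–16:50.
B, merged: 14:10–15:40, 15:50–18:00.
A \ B = 04:40–07:40, 15:40–15:50.
B \ A = 14:10–14:40, 16:50–18:00.
Union of the two gives the symmetric difference.

04:40–07:40, 14:10–14:40, 15:40–15:50, 16:50–18:00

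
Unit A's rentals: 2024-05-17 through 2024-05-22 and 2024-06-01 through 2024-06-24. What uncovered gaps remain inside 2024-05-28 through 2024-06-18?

Covered (merged): 2024-05-17 through 2024-05-22, 2024-06-01 through 2024-06-24.
Complement within 2024-05-28 through 2024-06-18: 2024-05-28 through 2024-05-31.

2024-05-28 through 2024-05-31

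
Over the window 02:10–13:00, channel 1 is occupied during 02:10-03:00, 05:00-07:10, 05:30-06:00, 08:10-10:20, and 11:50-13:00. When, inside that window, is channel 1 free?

Covered (merged): 02:10–03:00, 05:00–07:10, 08:10–10:20, 11:50–13:00.
Uncovered inside 02:10–13:00: 03:00–05:00, 07:10–08:10, 10:20–11:50.

03:00–05:00, 07:10–08:10, 10:20–11:50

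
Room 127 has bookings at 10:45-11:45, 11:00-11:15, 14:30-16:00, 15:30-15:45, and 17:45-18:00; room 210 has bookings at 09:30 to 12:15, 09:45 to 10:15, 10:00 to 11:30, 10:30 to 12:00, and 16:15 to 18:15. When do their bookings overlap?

10:45-11:45, 17:45-18:00

A, merged: 10:45-11:45, 14:30-16:00, 17:45-18:00.
B, merged: 09:30-12:15, 16:15-18:15.
10:45-11:45 ∩ B → 10:45-11:45.
14:30-16:00 meets no B interval.
17:45-18:00 ∩ B → 17:45-18:00.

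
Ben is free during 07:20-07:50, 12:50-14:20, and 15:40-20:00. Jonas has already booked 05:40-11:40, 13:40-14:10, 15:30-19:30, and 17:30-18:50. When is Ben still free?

12:50–13:40, 14:10–14:20, 19:30–20:00

Second set merges to 05:40–11:40, 13:40–14:10, 15:30–19:30.
07:20–07:50 lies entirely inside B → drops out.
12:50–14:20 with B removed leaves 12:50–13:40, 14:10–14:20.
15:40–20:00 with B removed leaves 19:30–20:00.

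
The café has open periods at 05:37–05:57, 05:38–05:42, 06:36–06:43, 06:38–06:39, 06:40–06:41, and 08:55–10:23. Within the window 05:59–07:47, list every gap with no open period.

The merged coverage is 05:37–05:57, 06:36–06:43, 08:55–10:23.
Complement within 05:59–07:47: 05:59–06:36, 06:43–07:47.

05:59–06:36, 06:43–07:47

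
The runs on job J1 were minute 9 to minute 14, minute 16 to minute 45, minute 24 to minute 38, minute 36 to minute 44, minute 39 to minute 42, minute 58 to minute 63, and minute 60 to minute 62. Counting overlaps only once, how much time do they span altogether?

Merged: minute 9 to minute 14, minute 16 to minute 45, minute 58 to minute 63.
Lengths: 5 minutes + 29 minutes + 5 minutes = 39 minutes.

39 minutes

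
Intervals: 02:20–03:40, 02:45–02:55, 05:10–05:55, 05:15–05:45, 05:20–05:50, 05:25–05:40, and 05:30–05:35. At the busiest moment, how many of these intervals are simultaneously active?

5

Walk the sorted start/end points keeping a running depth.
The depth first hits 5 at 05:30.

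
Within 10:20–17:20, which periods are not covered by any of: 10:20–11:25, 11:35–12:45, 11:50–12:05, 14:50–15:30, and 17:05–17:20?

The merged coverage is 10:20-11:25, 11:35-12:45, 14:50-15:30, 17:05-17:20.
Gaps within 10:20-17:20: 11:25-11:35, 12:45-14:50, 15:30-17:05.

11:25-11:35, 12:45-14:50, 15:30-17:05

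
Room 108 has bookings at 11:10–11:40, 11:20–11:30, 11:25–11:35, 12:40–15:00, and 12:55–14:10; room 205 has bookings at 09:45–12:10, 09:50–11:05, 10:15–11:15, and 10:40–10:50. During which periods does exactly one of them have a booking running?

09:45-11:10, 11:40-12:10, 12:40-15:00

A, merged: 11:10-11:40, 12:40-15:00.
B, merged: 09:45-12:10.
A \ B = 12:40-15:00.
B \ A = 09:45-11:10, 11:40-12:10.
Union of the two gives the symmetric difference.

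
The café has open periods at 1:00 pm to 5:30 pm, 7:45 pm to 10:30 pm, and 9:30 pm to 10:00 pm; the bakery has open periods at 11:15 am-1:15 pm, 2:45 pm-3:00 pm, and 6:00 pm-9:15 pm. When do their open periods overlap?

Merge the first list: 1:00 pm–5:30 pm, 7:45 pm–10:30 pm.
1:00 pm–5:30 pm overlaps B on 1:00 pm–1:15 pm, 2:45 pm–3:00 pm.
7:45 pm–10:30 pm overlaps B on 7:45 pm–9:15 pm.

1:00 pm–1:15 pm, 2:45 pm–3:00 pm, 7:45 pm–9:15 pm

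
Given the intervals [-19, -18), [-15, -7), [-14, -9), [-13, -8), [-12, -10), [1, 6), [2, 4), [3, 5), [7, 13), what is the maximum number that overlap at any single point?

Sweep endpoints in order; track running count of active intervals.
Peak of 4 reached at -12.

4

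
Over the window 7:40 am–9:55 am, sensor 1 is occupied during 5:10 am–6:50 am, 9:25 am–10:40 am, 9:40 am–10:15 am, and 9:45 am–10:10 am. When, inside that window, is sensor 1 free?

7:40 am-9:25 am

After merging, the occupied span is 5:10 am-6:50 am, 9:25 am-10:40 am.
Complement within 7:40 am-9:55 am: 7:40 am-9:25 am.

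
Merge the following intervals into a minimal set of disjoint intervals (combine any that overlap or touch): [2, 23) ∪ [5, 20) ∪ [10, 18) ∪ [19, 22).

[2, 23)

[5, 20) overlaps/touches [2, 23) → extend to [2, 23).
[10, 18) overlaps/touches [2, 23) → extend to [2, 23).
[19, 22) overlaps/touches [2, 23) → extend to [2, 23).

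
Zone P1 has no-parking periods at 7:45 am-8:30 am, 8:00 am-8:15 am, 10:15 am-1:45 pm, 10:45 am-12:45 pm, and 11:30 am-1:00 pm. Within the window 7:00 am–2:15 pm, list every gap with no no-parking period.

7:00 am–7:45 am, 8:30 am–10:15 am, 1:45 pm–2:15 pm

Covered (merged): 7:45 am–8:30 am, 10:15 am–1:45 pm.
Complement within 7:00 am–2:15 pm: 7:00 am–7:45 am, 8:30 am–10:15 am, 1:45 pm–2:15 pm.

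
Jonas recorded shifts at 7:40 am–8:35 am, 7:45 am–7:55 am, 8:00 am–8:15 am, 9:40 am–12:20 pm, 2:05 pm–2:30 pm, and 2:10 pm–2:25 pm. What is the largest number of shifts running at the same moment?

At 7:45 am, 2 of the intervals are simultaneously active.
No point has more.

2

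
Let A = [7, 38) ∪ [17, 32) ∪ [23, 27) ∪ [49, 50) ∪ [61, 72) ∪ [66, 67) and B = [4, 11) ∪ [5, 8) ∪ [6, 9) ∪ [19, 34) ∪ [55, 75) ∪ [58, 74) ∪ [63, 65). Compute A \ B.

Merge the first list: [7, 38), [49, 50), [61, 72).
Merge the second list: [4, 11), [19, 34), [55, 75).
[7, 38) with B removed leaves [11, 19), [34, 38).
[49, 50) is untouched.
[61, 72) lies entirely inside B → drops out.

[11, 19) ∪ [34, 38) ∪ [49, 50)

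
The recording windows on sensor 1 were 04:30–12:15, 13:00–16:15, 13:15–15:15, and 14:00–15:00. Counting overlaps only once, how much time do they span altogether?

11 h

Merged: 04:30–12:15, 13:00–16:15.
Lengths: 7 h 45 min + 3 h 15 min = 11 h.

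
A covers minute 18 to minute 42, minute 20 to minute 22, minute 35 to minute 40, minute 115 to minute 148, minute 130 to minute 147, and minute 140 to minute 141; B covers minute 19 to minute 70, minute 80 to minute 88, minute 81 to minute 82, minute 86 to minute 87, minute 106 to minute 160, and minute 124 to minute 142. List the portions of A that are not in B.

minute 18 to minute 19

A, merged: minute 18 to minute 42, minute 115 to minute 148.
B, merged: minute 19 to minute 70, minute 80 to minute 88, minute 106 to minute 160.
minute 18 to minute 42 \ B = minute 18 to minute 19.
minute 115 to minute 148: entirely removed.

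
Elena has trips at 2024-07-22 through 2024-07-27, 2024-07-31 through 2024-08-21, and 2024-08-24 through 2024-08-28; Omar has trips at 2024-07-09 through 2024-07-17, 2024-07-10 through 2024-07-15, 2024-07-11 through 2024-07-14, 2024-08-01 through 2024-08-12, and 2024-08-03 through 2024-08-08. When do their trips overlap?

B, merged: 2024-07-09 through 2024-07-17, 2024-08-01 through 2024-08-12.
2024-07-22 through 2024-07-27 meets no B interval.
2024-07-31 through 2024-08-21 ∩ B → 2024-08-01 through 2024-08-12.
2024-08-24 through 2024-08-28 meets no B interval.

2024-08-01 through 2024-08-12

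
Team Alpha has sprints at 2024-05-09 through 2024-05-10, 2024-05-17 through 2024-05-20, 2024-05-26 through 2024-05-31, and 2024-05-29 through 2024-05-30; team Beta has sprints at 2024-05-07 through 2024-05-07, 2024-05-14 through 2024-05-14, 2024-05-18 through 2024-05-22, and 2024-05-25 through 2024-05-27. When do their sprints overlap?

2024-05-18 through 2024-05-20, 2024-05-26 through 2024-05-27

Merge the first list: 2024-05-09 through 2024-05-10, 2024-05-17 through 2024-05-20, 2024-05-26 through 2024-05-31.
2024-05-09 through 2024-05-10 meets no B interval.
2024-05-17 through 2024-05-20 ∩ B → 2024-05-18 through 2024-05-20.
2024-05-26 through 2024-05-31 ∩ B → 2024-05-26 through 2024-05-27.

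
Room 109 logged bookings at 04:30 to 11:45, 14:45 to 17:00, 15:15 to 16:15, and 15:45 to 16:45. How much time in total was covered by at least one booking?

9 h 30 min

Merged: 04:30–11:45, 14:45–17:00.
Lengths: 7 h 15 min + 2 h 15 min = 9 h 30 min.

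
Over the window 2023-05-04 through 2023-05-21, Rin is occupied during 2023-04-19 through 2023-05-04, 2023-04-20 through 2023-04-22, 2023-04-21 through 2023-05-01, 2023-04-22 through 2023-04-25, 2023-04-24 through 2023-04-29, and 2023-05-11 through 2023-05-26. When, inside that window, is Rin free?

2023-05-05 through 2023-05-10

Covered (merged): 2023-04-19 through 2023-05-04, 2023-05-11 through 2023-05-26.
Uncovered inside 2023-05-04 through 2023-05-21: 2023-05-05 through 2023-05-10.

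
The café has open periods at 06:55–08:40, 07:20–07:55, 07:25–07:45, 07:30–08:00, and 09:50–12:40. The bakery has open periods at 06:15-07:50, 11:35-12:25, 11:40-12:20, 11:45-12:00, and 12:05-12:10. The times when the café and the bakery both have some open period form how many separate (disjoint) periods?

2

First set merges to 06:55–08:40, 09:50–12:40.
Second set merges to 06:15–07:50, 11:35–12:25.
A ∩ B = 06:55–07:50, 11:35–12:25.
That is 2 disjoint pieces.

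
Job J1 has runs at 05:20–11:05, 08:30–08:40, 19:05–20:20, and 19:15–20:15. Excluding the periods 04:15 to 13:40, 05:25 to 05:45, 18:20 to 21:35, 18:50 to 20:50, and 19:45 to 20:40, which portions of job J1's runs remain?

First set merges to 05:20–11:05, 19:05–20:20.
Second set merges to 04:15–13:40, 18:20–21:35.
05:20–11:05 lies entirely inside B → drops out.
19:05–20:20 lies entirely inside B → drops out.

none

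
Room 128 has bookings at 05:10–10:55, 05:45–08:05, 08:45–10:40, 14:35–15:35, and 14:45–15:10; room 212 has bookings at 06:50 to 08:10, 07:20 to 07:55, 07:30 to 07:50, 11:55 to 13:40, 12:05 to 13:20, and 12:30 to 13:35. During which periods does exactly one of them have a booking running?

First set merges to 05:10–10:55, 14:35–15:35.
Second set merges to 06:50–08:10, 11:55–13:40.
A but not B: 05:10–06:50, 08:10–10:55, 14:35–15:35.
B but not A: 11:55–13:40.
Combining gives A △ B.

05:10–06:50, 08:10–10:55, 11:55–13:40, 14:35–15:35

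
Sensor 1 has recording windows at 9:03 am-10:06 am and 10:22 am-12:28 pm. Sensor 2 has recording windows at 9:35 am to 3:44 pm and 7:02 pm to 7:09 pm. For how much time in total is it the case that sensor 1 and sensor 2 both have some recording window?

A ∩ B = 9:35 am–10:06 am, 10:22 am–12:28 pm.
Total: 31 min + 2 h 6 min = 2 h 37 min.

2 h 37 min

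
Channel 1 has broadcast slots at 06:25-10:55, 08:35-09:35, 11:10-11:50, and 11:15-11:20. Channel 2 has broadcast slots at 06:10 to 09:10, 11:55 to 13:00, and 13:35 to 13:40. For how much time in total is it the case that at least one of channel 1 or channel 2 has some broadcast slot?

Merge the first list: 06:25–10:55, 11:10–11:50.
A ∪ B = 06:10–10:55, 11:10–11:50, 11:55–13:00, 13:35–13:40.
Total: 4 h 45 min + 40 min + 1 h 5 min + 5 min = 6 h 35 min.

6 h 35 min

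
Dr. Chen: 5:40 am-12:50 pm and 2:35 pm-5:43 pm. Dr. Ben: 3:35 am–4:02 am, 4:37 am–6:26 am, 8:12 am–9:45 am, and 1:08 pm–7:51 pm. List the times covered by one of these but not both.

A but not B: 6:26 am-8:12 am, 9:45 am-12:50 pm.
B but not A: 3:35 am-4:02 am, 4:37 am-5:40 am, 1:08 pm-2:35 pm, 5:43 pm-7:51 pm.
Combining gives A △ B.

3:35 am-4:02 am, 4:37 am-5:40 am, 6:26 am-8:12 am, 9:45 am-12:50 pm, 1:08 pm-2:35 pm, 5:43 pm-7:51 pm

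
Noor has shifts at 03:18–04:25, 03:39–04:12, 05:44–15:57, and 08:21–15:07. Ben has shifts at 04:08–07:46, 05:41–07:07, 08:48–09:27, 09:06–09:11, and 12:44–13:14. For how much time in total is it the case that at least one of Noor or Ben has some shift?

12 h 39 min

Merge the first list: 03:18–04:25, 05:44–15:57.
Merge the second list: 04:08–07:46, 08:48–09:27, 12:44–13:14.
A ∪ B = 03:18–15:57.
Total: 12 h 39 min.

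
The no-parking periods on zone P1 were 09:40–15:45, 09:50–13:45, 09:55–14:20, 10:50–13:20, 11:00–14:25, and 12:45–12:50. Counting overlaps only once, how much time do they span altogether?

6 h 5 min

Merged: 09:40-15:45.
Length: 6 h 5 min.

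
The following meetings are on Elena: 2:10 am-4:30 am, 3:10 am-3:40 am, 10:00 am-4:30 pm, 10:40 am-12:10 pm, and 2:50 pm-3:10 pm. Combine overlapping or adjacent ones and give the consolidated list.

3:10 am-3:40 am overlaps/touches 2:10 am-4:30 am → extend to 2:10 am-4:30 am.
10:00 am-4:30 pm is disjoint → start new block.
10:40 am-12:10 pm overlaps/touches 10:00 am-4:30 pm → extend to 10:00 am-4:30 pm.
2:50 pm-3:10 pm overlaps/touches 10:00 am-4:30 pm → extend to 10:00 am-4:30 pm.

2:10 am-4:30 am, 10:00 am-4:30 pm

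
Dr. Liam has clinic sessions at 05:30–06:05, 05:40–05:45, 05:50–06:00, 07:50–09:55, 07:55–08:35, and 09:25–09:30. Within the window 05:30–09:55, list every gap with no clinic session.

After merging, the occupied span is 05:30-06:05, 07:50-09:55.
Uncovered inside 05:30-09:55: 06:05-07:50.

06:05-07:50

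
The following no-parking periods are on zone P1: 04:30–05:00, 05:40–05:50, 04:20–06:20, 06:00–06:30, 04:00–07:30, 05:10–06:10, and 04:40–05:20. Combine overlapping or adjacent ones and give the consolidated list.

Sort by start: 04:00–07:30, 04:20–06:20, 04:30–05:00, 04:40–05:20, 05:10–06:10, 05:40–05:50, 06:00–06:30.
04:20–06:20 overlaps/touches 04:00–07:30 → extend to 04:00–07:30.
04:30–05:00 overlaps/touches 04:00–07:30 → extend to 04:00–07:30.
04:40–05:20 overlaps/touches 04:00–07:30 → extend to 04:00–07:30.
05:10–06:10 overlaps/touches 04:00–07:30 → extend to 04:00–07:30.
05:40–05:50 overlaps/touches 04:00–07:30 → extend to 04:00–07:30.
06:00–06:30 overlaps/touches 04:00–07:30 → extend to 04:00–07:30.

04:00–07:30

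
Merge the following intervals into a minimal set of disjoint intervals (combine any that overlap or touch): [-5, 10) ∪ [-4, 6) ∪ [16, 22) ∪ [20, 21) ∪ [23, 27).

[-5, 10) ∪ [16, 22) ∪ [23, 27)

[-4, 6) overlaps/touches [-5, 10) → extend to [-5, 10).
[16, 22) is disjoint → start new block.
[20, 21) overlaps/touches [16, 22) → extend to [16, 22).
[23, 27) is disjoint → start new block.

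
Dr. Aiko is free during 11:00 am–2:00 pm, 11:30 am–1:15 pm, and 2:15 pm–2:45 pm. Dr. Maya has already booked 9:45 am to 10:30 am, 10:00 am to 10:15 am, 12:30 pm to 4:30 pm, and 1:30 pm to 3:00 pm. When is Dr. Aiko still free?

11:00 am-12:30 pm

Merge the first list: 11:00 am-2:00 pm, 2:15 pm-2:45 pm.
Merge the second list: 9:45 am-10:30 am, 12:30 pm-4:30 pm.
11:00 am-2:00 pm with B removed leaves 11:00 am-12:30 pm.
2:15 pm-2:45 pm lies entirely inside B → drops out.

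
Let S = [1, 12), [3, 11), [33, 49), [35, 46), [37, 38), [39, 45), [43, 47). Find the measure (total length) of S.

Merged: [1, 12), [33, 49).
Lengths: 11 + 16 = 27.

27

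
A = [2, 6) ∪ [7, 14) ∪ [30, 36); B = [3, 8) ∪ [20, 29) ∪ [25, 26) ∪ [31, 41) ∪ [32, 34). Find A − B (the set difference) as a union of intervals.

B, merged: [3, 8), [20, 29), [31, 41).
[2, 6) with B removed leaves [2, 3).
[7, 14) with B removed leaves [8, 14).
[30, 36) with B removed leaves [30, 31).

[2, 3) ∪ [8, 14) ∪ [30, 31)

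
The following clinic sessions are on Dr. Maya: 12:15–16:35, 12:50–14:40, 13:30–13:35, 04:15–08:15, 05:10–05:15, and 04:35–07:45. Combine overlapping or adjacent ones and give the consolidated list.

04:15–08:15, 12:15–16:35

Sort by start: 04:15–08:15, 04:35–07:45, 05:10–05:15, 12:15–16:35, 12:50–14:40, 13:30–13:35.
04:35–07:45 overlaps/touches 04:15–08:15 → extend to 04:15–08:15.
05:10–05:15 overlaps/touches 04:15–08:15 → extend to 04:15–08:15.
12:15–16:35 is disjoint → start new block.
12:50–14:40 overlaps/touches 12:15–16:35 → extend to 12:15–16:35.
13:30–13:35 overlaps/touches 12:15–16:35 → extend to 12:15–16:35.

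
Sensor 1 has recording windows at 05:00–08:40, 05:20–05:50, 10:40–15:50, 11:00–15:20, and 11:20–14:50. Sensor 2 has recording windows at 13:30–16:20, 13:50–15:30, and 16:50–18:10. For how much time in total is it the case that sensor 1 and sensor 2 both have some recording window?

2 h 20 min

A, merged: 05:00–08:40, 10:40–15:50.
B, merged: 13:30–16:20, 16:50–18:10.
A ∩ B = 13:30–15:50.
Total: 2 h 20 min.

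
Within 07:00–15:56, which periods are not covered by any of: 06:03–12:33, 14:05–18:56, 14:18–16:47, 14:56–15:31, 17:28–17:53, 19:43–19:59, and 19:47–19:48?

The merged coverage is 06:03–12:33, 14:05–18:56, 19:43–19:59.
Uncovered inside 07:00–15:56: 12:33–14:05.

12:33–14:05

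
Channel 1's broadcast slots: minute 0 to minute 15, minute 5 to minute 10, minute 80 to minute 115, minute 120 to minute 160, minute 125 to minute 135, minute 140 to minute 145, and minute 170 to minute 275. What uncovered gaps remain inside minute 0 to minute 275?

minute 15 to minute 80, minute 115 to minute 120, minute 160 to minute 170

After merging, the occupied span is minute 0 to minute 15, minute 80 to minute 115, minute 120 to minute 160, minute 170 to minute 275.
Complement within minute 0 to minute 275: minute 15 to minute 80, minute 115 to minute 120, minute 160 to minute 170.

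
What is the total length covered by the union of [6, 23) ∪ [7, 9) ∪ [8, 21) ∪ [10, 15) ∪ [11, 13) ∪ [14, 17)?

Merged: [6, 23).
Length: 17.

17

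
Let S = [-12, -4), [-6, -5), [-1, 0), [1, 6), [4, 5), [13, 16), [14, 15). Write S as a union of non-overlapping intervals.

[-12, -4) ∪ [-1, 0) ∪ [1, 6) ∪ [13, 16)

[-6, -5) overlaps/touches [-12, -4) → extend to [-12, -4).
[-1, 0) is disjoint → start new block.
[1, 6) is disjoint → start new block.
[4, 5) overlaps/touches [1, 6) → extend to [1, 6).
[13, 16) is disjoint → start new block.
[14, 15) overlaps/touches [13, 16) → extend to [13, 16).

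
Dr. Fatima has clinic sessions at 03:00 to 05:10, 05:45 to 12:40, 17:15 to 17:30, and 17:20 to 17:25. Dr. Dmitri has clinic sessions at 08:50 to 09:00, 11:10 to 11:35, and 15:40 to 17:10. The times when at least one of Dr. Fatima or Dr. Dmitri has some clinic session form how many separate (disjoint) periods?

First set merges to 03:00–05:10, 05:45–12:40, 17:15–17:30.
A ∪ B = 03:00–05:10, 05:45–12:40, 15:40–17:10, 17:15–17:30.
That is 4 disjoint pieces.

4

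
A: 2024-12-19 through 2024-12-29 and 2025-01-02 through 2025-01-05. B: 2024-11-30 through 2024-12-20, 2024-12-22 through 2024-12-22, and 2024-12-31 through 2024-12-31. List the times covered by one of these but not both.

A but not B: 2024-12-21 through 2024-12-21, 2024-12-23 through 2024-12-29, 2025-01-02 through 2025-01-05.
B but not A: 2024-11-30 through 2024-12-18, 2024-12-31 through 2024-12-31.
Combining gives A △ B.

2024-11-30 through 2024-12-18, 2024-12-21 through 2024-12-21, 2024-12-23 through 2024-12-29, 2024-12-31 through 2024-12-31, 2025-01-02 through 2025-01-05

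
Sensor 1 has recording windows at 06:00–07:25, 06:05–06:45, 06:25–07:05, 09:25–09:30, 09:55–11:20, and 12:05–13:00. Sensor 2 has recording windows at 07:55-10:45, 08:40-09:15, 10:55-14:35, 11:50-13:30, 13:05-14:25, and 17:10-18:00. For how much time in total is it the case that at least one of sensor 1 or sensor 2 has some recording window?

Merge the first list: 06:00–07:25, 09:25–09:30, 09:55–11:20, 12:05–13:00.
Merge the second list: 07:55–10:45, 10:55–14:35, 17:10–18:00.
A ∪ B = 06:00–07:25, 07:55–14:35, 17:10–18:00.
Total: 1 h 25 min + 6 h 40 min + 50 min = 8 h 55 min.

8 h 55 min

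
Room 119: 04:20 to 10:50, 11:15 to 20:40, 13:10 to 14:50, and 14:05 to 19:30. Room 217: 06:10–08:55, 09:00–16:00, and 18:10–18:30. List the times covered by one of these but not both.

Merge the first list: 04:20–10:50, 11:15–20:40.
Only in the first: 04:20–06:10, 08:55–09:00, 16:00–18:10, 18:30–20:40.
Only in the second: 10:50–11:15.
Together these are the periods covered by exactly one.

04:20–06:10, 08:55–09:00, 10:50–11:15, 16:00–18:10, 18:30–20:40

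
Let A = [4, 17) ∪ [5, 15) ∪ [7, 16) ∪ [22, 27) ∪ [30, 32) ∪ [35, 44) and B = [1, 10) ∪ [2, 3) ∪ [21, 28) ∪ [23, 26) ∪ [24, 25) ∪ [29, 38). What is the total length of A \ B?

A, merged: [4, 17), [22, 27), [30, 32), [35, 44).
B, merged: [1, 10), [21, 28), [29, 38).
A \ B = [10, 17), [38, 44).
Total: 7 + 6 = 13.

13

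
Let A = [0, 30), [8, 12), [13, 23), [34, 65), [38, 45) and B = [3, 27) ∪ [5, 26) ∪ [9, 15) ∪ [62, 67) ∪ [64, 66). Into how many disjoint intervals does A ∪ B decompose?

First set merges to [0, 30), [34, 65).
Second set merges to [3, 27), [62, 67).
A ∪ B = [0, 30), [34, 67).
That is 2 disjoint pieces.

2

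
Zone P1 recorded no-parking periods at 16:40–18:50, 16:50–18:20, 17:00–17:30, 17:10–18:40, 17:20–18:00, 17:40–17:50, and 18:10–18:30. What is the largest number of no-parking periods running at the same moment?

Sweep endpoints in order; track running count of active intervals.
Peak of 5 reached at 17:20.

5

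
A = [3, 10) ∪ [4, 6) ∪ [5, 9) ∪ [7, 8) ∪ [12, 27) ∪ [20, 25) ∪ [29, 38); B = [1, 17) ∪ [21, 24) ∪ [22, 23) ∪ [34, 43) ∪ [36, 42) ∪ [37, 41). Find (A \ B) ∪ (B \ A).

First set merges to [3, 10), [12, 27), [29, 38).
Second set merges to [1, 17), [21, 24), [34, 43).
A \ B = [17, 21), [24, 27), [29, 34).
B \ A = [1, 3), [10, 12), [38, 43).
Union of the two gives the symmetric difference.

[1, 3) ∪ [10, 12) ∪ [17, 21) ∪ [24, 27) ∪ [29, 34) ∪ [38, 43)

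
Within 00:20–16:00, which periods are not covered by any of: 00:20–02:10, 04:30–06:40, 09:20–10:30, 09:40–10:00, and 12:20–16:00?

02:10–04:30, 06:40–09:20, 10:30–12:20

After merging, the occupied span is 00:20–02:10, 04:30–06:40, 09:20–10:30, 12:20–16:00.
Gaps within 00:20–16:00: 02:10–04:30, 06:40–09:20, 10:30–12:20.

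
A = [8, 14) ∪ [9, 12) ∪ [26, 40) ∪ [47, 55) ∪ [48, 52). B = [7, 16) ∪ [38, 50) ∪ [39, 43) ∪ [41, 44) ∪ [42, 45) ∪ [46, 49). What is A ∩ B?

[8, 14) ∪ [38, 40) ∪ [47, 50)

First set merges to [8, 14), [26, 40), [47, 55).
Second set merges to [7, 16), [38, 50).
[8, 14) ∩ B → [8, 14).
[26, 40) ∩ B → [38, 40).
[47, 55) ∩ B → [47, 50).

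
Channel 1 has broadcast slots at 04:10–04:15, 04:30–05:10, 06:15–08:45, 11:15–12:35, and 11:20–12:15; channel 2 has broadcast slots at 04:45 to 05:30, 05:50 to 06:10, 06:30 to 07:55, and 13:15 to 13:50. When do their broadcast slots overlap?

First set merges to 04:10-04:15, 04:30-05:10, 06:15-08:45, 11:15-12:35.
04:10-04:15 falls entirely outside B.
04:30-05:10 overlaps B on 04:45-05:10.
06:15-08:45 overlaps B on 06:30-07:55.
11:15-12:35 falls entirely outside B.

04:45-05:10, 06:30-07:55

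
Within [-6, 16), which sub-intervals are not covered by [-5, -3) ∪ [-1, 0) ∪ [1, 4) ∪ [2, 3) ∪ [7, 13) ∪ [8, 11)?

[-6, -5) ∪ [-3, -1) ∪ [0, 1) ∪ [4, 7) ∪ [13, 16)

Covered (merged): [-5, -3), [-1, 0), [1, 4), [7, 13).
Uncovered inside [-6, 16): [-6, -5), [-3, -1), [0, 1), [4, 7), [13, 16).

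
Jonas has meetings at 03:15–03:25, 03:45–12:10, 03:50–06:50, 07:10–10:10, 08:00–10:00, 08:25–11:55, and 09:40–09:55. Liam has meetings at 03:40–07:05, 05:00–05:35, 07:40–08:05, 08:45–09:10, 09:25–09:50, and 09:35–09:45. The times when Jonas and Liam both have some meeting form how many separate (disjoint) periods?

4

Merge the first list: 03:15-03:25, 03:45-12:10.
Merge the second list: 03:40-07:05, 07:40-08:05, 08:45-09:10, 09:25-09:50.
A ∩ B = 03:45-07:05, 07:40-08:05, 08:45-09:10, 09:25-09:50.
That is 4 disjoint pieces.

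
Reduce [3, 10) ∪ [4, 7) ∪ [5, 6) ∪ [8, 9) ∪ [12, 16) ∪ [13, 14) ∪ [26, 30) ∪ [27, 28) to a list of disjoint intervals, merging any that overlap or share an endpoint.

[4, 7) overlaps/touches [3, 10) → extend to [3, 10).
[5, 6) overlaps/touches [3, 10) → extend to [3, 10).
[8, 9) overlaps/touches [3, 10) → extend to [3, 10).
[12, 16) is disjoint → start new block.
[13, 14) overlaps/touches [12, 16) → extend to [12, 16).
[26, 30) is disjoint → start new block.
[27, 28) overlaps/touches [26, 30) → extend to [26, 30).

[3, 10) ∪ [12, 16) ∪ [26, 30)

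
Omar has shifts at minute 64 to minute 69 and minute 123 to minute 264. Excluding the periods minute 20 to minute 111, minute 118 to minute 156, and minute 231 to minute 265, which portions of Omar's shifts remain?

minute 64 to minute 69 lies entirely inside B → drops out.
minute 123 to minute 264 with B removed leaves minute 156 to minute 231.

minute 156 to minute 231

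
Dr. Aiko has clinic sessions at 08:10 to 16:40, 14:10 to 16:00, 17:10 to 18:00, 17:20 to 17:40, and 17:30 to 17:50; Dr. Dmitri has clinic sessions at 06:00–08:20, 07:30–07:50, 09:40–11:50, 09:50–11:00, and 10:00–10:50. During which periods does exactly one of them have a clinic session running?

06:00–08:10, 08:20–09:40, 11:50–16:40, 17:10–18:00

Merge the first list: 08:10–16:40, 17:10–18:00.
Merge the second list: 06:00–08:20, 09:40–11:50.
A \ B = 08:20–09:40, 11:50–16:40, 17:10–18:00.
B \ A = 06:00–08:10.
Union of the two gives the symmetric difference.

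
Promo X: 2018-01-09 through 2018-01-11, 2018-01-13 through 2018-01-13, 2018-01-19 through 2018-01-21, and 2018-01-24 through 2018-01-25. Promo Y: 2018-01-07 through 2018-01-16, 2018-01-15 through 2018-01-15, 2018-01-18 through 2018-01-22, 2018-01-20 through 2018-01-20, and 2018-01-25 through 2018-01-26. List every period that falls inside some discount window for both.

B, merged: 2018-01-07 through 2018-01-16, 2018-01-18 through 2018-01-22, 2018-01-25 through 2018-01-26.
2018-01-09 through 2018-01-11 overlaps B on 2018-01-09 through 2018-01-11.
2018-01-13 through 2018-01-13 overlaps B on 2018-01-13 through 2018-01-13.
2018-01-19 through 2018-01-21 overlaps B on 2018-01-19 through 2018-01-21.
2018-01-24 through 2018-01-25 overlaps B on 2018-01-25 through 2018-01-25.

2018-01-09 through 2018-01-11, 2018-01-13 through 2018-01-13, 2018-01-19 through 2018-01-21, 2018-01-25 through 2018-01-25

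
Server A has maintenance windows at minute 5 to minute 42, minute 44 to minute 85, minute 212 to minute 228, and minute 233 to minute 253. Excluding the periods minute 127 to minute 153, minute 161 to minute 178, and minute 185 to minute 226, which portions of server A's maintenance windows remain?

minute 5 to minute 42, minute 44 to minute 85, minute 226 to minute 228, minute 233 to minute 253

minute 5 to minute 42: nothing removed.
minute 44 to minute 85: nothing removed.
minute 212 to minute 228 \ B = minute 226 to minute 228.
minute 233 to minute 253: nothing removed.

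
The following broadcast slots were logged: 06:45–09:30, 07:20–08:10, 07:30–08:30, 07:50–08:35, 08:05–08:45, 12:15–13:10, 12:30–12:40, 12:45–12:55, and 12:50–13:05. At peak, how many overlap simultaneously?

Walk the sorted start/end points keeping a running depth.
The depth first hits 5 at 08:05.

5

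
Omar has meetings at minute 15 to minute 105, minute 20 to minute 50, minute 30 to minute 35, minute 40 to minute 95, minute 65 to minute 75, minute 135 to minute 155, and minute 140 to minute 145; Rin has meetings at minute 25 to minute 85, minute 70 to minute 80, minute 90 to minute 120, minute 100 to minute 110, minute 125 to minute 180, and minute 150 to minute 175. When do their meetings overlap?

Merge the first list: minute 15 to minute 105, minute 135 to minute 155.
Merge the second list: minute 25 to minute 85, minute 90 to minute 120, minute 125 to minute 180.
minute 15 to minute 105 overlaps B on minute 25 to minute 85, minute 90 to minute 105.
minute 135 to minute 155 overlaps B on minute 135 to minute 155.

minute 25 to minute 85, minute 90 to minute 105, minute 135 to minute 155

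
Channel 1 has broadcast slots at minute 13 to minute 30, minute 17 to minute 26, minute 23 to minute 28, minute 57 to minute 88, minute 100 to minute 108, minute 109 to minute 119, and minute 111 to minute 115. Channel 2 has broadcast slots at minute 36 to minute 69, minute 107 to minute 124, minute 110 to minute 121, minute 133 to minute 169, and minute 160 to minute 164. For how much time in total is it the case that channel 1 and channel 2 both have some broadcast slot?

First set merges to minute 13 to minute 30, minute 57 to minute 88, minute 100 to minute 108, minute 109 to minute 119.
Second set merges to minute 36 to minute 69, minute 107 to minute 124, minute 133 to minute 169.
A ∩ B = minute 57 to minute 69, minute 107 to minute 108, minute 109 to minute 119.
Total: 12 minutes + 1 minute + 10 minutes = 23 minutes.

23 minutes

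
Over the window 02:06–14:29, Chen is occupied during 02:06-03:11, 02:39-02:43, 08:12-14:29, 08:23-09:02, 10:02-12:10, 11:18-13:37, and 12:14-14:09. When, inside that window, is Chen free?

03:11–08:12

Covered (merged): 02:06–03:11, 08:12–14:29.
Uncovered inside 02:06–14:29: 03:11–08:12.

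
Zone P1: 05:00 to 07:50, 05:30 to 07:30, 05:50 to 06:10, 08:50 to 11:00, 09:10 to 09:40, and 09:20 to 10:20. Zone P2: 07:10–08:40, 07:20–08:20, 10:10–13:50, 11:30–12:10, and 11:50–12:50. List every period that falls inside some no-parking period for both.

07:10–07:50, 10:10–11:00

First set merges to 05:00–07:50, 08:50–11:00.
Second set merges to 07:10–08:40, 10:10–13:50.
05:00–07:50 overlaps B on 07:10–07:50.
08:50–11:00 overlaps B on 10:10–11:00.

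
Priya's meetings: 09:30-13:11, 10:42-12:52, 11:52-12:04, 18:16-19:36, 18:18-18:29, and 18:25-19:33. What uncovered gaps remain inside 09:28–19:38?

Covered (merged): 09:30-13:11, 18:16-19:36.
Complement within 09:28-19:38: 09:28-09:30, 13:11-18:16, 19:36-19:38.

09:28-09:30, 13:11-18:16, 19:36-19:38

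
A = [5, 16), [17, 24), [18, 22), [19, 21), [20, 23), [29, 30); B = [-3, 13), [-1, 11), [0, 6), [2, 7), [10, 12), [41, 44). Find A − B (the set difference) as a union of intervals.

Merge the first list: [5, 16), [17, 24), [29, 30).
Merge the second list: [-3, 13), [41, 44).
[5, 16) with B removed leaves [13, 16).
[17, 24) is untouched.
[29, 30) is untouched.

[13, 16) ∪ [17, 24) ∪ [29, 30)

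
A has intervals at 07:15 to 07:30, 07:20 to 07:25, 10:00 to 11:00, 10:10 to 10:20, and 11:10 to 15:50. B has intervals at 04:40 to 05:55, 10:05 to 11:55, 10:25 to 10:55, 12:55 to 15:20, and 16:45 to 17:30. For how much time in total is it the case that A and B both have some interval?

4 h 5 min

First set merges to 07:15-07:30, 10:00-11:00, 11:10-15:50.
Second set merges to 04:40-05:55, 10:05-11:55, 12:55-15:20, 16:45-17:30.
A ∩ B = 10:05-11:00, 11:10-11:55, 12:55-15:20.
Total: 55 min + 45 min + 2 h 25 min = 4 h 5 min.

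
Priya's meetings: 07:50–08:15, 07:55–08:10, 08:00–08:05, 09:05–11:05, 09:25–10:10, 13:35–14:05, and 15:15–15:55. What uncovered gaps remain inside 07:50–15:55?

The merged coverage is 07:50–08:15, 09:05–11:05, 13:35–14:05, 15:15–15:55.
Gaps within 07:50–15:55: 08:15–09:05, 11:05–13:35, 14:05–15:15.

08:15–09:05, 11:05–13:35, 14:05–15:15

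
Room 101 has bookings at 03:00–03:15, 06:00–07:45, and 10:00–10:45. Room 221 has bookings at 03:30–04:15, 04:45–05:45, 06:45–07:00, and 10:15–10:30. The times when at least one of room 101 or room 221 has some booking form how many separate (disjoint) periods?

A ∪ B = 03:00–03:15, 03:30–04:15, 04:45–05:45, 06:00–07:45, 10:00–10:45.
That is 5 disjoint pieces.

5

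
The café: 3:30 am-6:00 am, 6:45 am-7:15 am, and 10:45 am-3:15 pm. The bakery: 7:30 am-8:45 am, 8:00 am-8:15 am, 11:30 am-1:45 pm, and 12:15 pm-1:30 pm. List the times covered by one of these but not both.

3:30 am-6:00 am, 6:45 am-7:15 am, 7:30 am-8:45 am, 10:45 am-11:30 am, 1:45 pm-3:15 pm

Second set merges to 7:30 am-8:45 am, 11:30 am-1:45 pm.
A but not B: 3:30 am-6:00 am, 6:45 am-7:15 am, 10:45 am-11:30 am, 1:45 pm-3:15 pm.
B but not A: 7:30 am-8:45 am.
Combining gives A △ B.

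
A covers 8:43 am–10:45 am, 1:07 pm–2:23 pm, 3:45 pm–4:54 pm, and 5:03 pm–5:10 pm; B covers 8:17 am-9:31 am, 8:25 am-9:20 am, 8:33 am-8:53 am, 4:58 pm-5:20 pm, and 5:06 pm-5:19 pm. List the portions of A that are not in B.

B, merged: 8:17 am–9:31 am, 4:58 pm–5:20 pm.
8:43 am–10:45 am with B removed leaves 9:31 am–10:45 am.
1:07 pm–2:23 pm is untouched.
3:45 pm–4:54 pm is untouched.
5:03 pm–5:10 pm lies entirely inside B → drops out.

9:31 am–10:45 am, 1:07 pm–2:23 pm, 3:45 pm–4:54 pm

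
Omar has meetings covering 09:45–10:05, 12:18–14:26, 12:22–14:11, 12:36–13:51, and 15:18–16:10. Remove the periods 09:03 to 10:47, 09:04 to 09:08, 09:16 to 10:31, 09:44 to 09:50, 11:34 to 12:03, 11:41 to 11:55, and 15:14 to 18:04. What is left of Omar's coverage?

12:18-14:26

A, merged: 09:45-10:05, 12:18-14:26, 15:18-16:10.
B, merged: 09:03-10:47, 11:34-12:03, 15:14-18:04.
09:45-10:05 lies entirely inside B → drops out.
12:18-14:26 is untouched.
15:18-16:10 lies entirely inside B → drops out.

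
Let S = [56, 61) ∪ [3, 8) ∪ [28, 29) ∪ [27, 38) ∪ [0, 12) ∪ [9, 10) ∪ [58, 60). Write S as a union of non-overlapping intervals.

[0, 12) ∪ [27, 38) ∪ [56, 61)

Sort by start: [0, 12), [3, 8), [9, 10), [27, 38), [28, 29), [56, 61), [58, 60).
[3, 8) overlaps/touches [0, 12) → extend to [0, 12).
[9, 10) overlaps/touches [0, 12) → extend to [0, 12).
[27, 38) is disjoint → start new block.
[28, 29) overlaps/touches [27, 38) → extend to [27, 38).
[56, 61) is disjoint → start new block.
[58, 60) overlaps/touches [56, 61) → extend to [56, 61).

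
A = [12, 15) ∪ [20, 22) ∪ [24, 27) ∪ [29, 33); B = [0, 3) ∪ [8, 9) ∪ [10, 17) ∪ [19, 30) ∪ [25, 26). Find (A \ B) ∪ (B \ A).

B, merged: [0, 3), [8, 9), [10, 17), [19, 30).
A but not B: [30, 33).
B but not A: [0, 3), [8, 9), [10, 12), [15, 17), [19, 20), [22, 24), [27, 29).
Combining gives A △ B.

[0, 3) ∪ [8, 9) ∪ [10, 12) ∪ [15, 17) ∪ [19, 20) ∪ [22, 24) ∪ [27, 29) ∪ [30, 33)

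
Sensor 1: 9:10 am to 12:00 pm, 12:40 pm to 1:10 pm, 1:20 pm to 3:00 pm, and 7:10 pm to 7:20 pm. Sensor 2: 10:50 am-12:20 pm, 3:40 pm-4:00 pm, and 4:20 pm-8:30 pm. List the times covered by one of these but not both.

A \ B = 9:10 am–10:50 am, 12:40 pm–1:10 pm, 1:20 pm–3:00 pm.
B \ A = 12:00 pm–12:20 pm, 3:40 pm–4:00 pm, 4:20 pm–7:10 pm, 7:20 pm–8:30 pm.
Union of the two gives the symmetric difference.

9:10 am–10:50 am, 12:00 pm–12:20 pm, 12:40 pm–1:10 pm, 1:20 pm–3:00 pm, 3:40 pm–4:00 pm, 4:20 pm–7:10 pm, 7:20 pm–8:30 pm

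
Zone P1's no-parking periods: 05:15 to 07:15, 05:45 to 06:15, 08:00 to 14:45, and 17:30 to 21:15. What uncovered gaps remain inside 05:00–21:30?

After merging, the occupied span is 05:15–07:15, 08:00–14:45, 17:30–21:15.
Uncovered inside 05:00–21:30: 05:00–05:15, 07:15–08:00, 14:45–17:30, 21:15–21:30.

05:00–05:15, 07:15–08:00, 14:45–17:30, 21:15–21:30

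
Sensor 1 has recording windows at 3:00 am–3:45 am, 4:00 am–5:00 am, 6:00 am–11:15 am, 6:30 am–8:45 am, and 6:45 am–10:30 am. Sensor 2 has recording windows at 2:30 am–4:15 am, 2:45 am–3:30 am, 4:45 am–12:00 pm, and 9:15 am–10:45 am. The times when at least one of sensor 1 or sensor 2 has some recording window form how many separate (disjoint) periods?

A, merged: 3:00 am-3:45 am, 4:00 am-5:00 am, 6:00 am-11:15 am.
B, merged: 2:30 am-4:15 am, 4:45 am-12:00 pm.
A ∪ B = 2:30 am-12:00 pm.
That is 1 disjoint piece.

1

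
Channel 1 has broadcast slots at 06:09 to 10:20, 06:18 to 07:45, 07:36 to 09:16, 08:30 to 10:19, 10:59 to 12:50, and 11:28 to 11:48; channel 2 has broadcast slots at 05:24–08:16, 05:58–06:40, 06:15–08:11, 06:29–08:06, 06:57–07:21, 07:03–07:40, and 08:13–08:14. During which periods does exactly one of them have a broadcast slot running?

First set merges to 06:09–10:20, 10:59–12:50.
Second set merges to 05:24–08:16.
A but not B: 08:16–10:20, 10:59–12:50.
B but not A: 05:24–06:09.
Combining gives A △ B.

05:24–06:09, 08:16–10:20, 10:59–12:50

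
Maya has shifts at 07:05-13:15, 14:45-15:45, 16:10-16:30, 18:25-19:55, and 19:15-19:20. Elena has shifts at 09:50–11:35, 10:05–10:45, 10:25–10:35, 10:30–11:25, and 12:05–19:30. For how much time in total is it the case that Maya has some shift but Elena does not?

3 h 40 min

A, merged: 07:05–13:15, 14:45–15:45, 16:10–16:30, 18:25–19:55.
B, merged: 09:50–11:35, 12:05–19:30.
A \ B = 07:05–09:50, 11:35–12:05, 19:30–19:55.
Total: 2 h 45 min + 30 min + 25 min = 3 h 40 min.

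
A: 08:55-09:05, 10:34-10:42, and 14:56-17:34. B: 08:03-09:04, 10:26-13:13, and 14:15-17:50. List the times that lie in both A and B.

08:55-09:04, 10:34-10:42, 14:56-17:34

08:55-09:05 overlaps B on 08:55-09:04.
10:34-10:42 overlaps B on 10:34-10:42.
14:56-17:34 overlaps B on 14:56-17:34.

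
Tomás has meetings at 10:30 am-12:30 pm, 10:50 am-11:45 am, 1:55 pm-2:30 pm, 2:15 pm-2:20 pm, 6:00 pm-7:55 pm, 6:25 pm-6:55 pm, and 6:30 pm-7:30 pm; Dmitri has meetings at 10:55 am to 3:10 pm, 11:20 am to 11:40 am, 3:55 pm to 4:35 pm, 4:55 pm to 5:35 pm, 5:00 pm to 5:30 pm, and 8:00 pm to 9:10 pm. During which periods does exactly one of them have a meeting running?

10:30 am-10:55 am, 12:30 pm-1:55 pm, 2:30 pm-3:10 pm, 3:55 pm-4:35 pm, 4:55 pm-5:35 pm, 6:00 pm-7:55 pm, 8:00 pm-9:10 pm

Merge the first list: 10:30 am-12:30 pm, 1:55 pm-2:30 pm, 6:00 pm-7:55 pm.
Merge the second list: 10:55 am-3:10 pm, 3:55 pm-4:35 pm, 4:55 pm-5:35 pm, 8:00 pm-9:10 pm.
A but not B: 10:30 am-10:55 am, 6:00 pm-7:55 pm.
B but not A: 12:30 pm-1:55 pm, 2:30 pm-3:10 pm, 3:55 pm-4:35 pm, 4:55 pm-5:35 pm, 8:00 pm-9:10 pm.
Combining gives A △ B.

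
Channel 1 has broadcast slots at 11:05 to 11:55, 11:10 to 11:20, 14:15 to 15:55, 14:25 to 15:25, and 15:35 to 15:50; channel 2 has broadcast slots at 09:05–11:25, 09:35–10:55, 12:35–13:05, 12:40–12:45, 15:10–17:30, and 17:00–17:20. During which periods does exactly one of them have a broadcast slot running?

09:05–11:05, 11:25–11:55, 12:35–13:05, 14:15–15:10, 15:55–17:30

A, merged: 11:05–11:55, 14:15–15:55.
B, merged: 09:05–11:25, 12:35–13:05, 15:10–17:30.
A \ B = 11:25–11:55, 14:15–15:10.
B \ A = 09:05–11:05, 12:35–13:05, 15:55–17:30.
Union of the two gives the symmetric difference.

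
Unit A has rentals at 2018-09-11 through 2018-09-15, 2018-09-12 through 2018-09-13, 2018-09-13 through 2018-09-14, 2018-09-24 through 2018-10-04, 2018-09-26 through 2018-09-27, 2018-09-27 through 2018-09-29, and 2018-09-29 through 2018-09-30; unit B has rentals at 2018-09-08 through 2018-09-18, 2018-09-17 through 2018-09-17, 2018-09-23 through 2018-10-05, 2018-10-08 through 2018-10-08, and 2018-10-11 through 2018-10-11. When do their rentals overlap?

A, merged: 2018-09-11 through 2018-09-15, 2018-09-24 through 2018-10-04.
B, merged: 2018-09-08 through 2018-09-18, 2018-09-23 through 2018-10-05, 2018-10-08 through 2018-10-08, 2018-10-11 through 2018-10-11.
2018-09-11 through 2018-09-15 ∩ B → 2018-09-11 through 2018-09-15.
2018-09-24 through 2018-10-04 ∩ B → 2018-09-24 through 2018-10-04.

2018-09-11 through 2018-09-15, 2018-09-24 through 2018-10-04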